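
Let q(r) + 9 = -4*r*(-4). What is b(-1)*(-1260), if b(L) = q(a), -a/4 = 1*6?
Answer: 495180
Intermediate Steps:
a = -24 (a = -4*6 = -24)
q(r) = -9 + 16*r (q(r) = -9 - 4*r*(-4) = -9 + 16*r)
b(L) = -393 (b(L) = -9 + 16*(-24) = -9 - 384 = -393)
b(-1)*(-1260) = -393*(-1260) = 495180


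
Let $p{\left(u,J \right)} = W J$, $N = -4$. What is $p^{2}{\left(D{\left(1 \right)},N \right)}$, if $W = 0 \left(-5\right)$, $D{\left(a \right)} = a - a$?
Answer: $0$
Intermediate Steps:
$D{\left(a \right)} = 0$
$W = 0$
$p{\left(u,J \right)} = 0$ ($p{\left(u,J \right)} = 0 J = 0$)
$p^{2}{\left(D{\left(1 \right)},N \right)} = 0^{2} = 0$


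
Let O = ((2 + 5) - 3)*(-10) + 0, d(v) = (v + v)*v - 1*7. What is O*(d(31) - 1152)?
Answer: -30520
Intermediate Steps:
d(v) = -7 + 2*v² (d(v) = (2*v)*v - 7 = 2*v² - 7 = -7 + 2*v²)
O = -40 (O = (7 - 3)*(-10) + 0 = 4*(-10) + 0 = -40 + 0 = -40)
O*(d(31) - 1152) = -40*((-7 + 2*31²) - 1152) = -40*((-7 + 2*961) - 1152) = -40*((-7 + 1922) - 1152) = -40*(1915 - 1152) = -40*763 = -30520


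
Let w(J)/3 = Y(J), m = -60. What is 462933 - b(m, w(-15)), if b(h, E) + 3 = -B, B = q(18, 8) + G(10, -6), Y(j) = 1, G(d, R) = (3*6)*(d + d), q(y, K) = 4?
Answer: 463300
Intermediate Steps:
G(d, R) = 36*d (G(d, R) = 18*(2*d) = 36*d)
B = 364 (B = 4 + 36*10 = 4 + 360 = 364)
w(J) = 3 (w(J) = 3*1 = 3)
b(h, E) = -367 (b(h, E) = -3 - 1*364 = -3 - 364 = -367)
462933 - b(m, w(-15)) = 462933 - 1*(-367) = 462933 + 367 = 463300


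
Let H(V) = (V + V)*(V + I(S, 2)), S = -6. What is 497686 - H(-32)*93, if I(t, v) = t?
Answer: 271510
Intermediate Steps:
H(V) = 2*V*(-6 + V) (H(V) = (V + V)*(V - 6) = (2*V)*(-6 + V) = 2*V*(-6 + V))
497686 - H(-32)*93 = 497686 - 2*(-32)*(-6 - 32)*93 = 497686 - 2*(-32)*(-38)*93 = 497686 - 2432*93 = 497686 - 1*226176 = 497686 - 226176 = 271510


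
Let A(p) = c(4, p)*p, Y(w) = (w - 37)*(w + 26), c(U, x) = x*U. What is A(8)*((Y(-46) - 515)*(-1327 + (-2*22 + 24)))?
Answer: -394832640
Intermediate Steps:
c(U, x) = U*x
Y(w) = (-37 + w)*(26 + w)
A(p) = 4*p**2 (A(p) = (4*p)*p = 4*p**2)
A(8)*((Y(-46) - 515)*(-1327 + (-2*22 + 24))) = (4*8**2)*(((-962 + (-46)**2 - 11*(-46)) - 515)*(-1327 + (-2*22 + 24))) = (4*64)*(((-962 + 2116 + 506) - 515)*(-1327 + (-44 + 24))) = 256*((1660 - 515)*(-1327 - 20)) = 256*(1145*(-1347)) = 256*(-1542315) = -394832640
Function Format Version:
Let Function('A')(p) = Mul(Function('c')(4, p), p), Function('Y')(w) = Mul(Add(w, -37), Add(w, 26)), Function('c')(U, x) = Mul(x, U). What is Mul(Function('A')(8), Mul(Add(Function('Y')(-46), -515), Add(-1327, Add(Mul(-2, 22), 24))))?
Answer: -394832640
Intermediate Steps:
Function('c')(U, x) = Mul(U, x)
Function('Y')(w) = Mul(Add(-37, w), Add(26, w))
Function('A')(p) = Mul(4, Pow(p, 2)) (Function('A')(p) = Mul(Mul(4, p), p) = Mul(4, Pow(p, 2)))
Mul(Function('A')(8), Mul(Add(Function('Y')(-46), -515), Add(-1327, Add(Mul(-2, 22), 24)))) = Mul(Mul(4, Pow(8, 2)), Mul(Add(Add(-962, Pow(-46, 2), Mul(-11, -46)), -515), Add(-1327, Add(Mul(-2, 22), 24)))) = Mul(Mul(4, 64), Mul(Add(Add(-962, 2116, 506), -515), Add(-1327, Add(-44, 24)))) = Mul(256, Mul(Add(1660, -515), Add(-1327, -20))) = Mul(256, Mul(1145, -1347)) = Mul(256, -1542315) = -394832640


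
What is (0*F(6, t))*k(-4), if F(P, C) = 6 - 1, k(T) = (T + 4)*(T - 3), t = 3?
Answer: 0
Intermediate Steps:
k(T) = (-3 + T)*(4 + T) (k(T) = (4 + T)*(-3 + T) = (-3 + T)*(4 + T))
F(P, C) = 5
(0*F(6, t))*k(-4) = (0*5)*(-12 - 4 + (-4)²) = 0*(-12 - 4 + 16) = 0*0 = 0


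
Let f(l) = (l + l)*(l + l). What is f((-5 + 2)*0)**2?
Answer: 0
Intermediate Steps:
f(l) = 4*l**2 (f(l) = (2*l)*(2*l) = 4*l**2)
f((-5 + 2)*0)**2 = (4*((-5 + 2)*0)**2)**2 = (4*(-3*0)**2)**2 = (4*0**2)**2 = (4*0)**2 = 0**2 = 0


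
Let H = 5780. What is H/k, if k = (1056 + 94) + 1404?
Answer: 2890/1277 ≈ 2.2631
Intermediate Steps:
k = 2554 (k = 1150 + 1404 = 2554)
H/k = 5780/2554 = 5780*(1/2554) = 2890/1277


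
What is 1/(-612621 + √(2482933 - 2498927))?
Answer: -612621/375304505635 - I*√15994/375304505635 ≈ -1.6323e-6 - 3.3697e-10*I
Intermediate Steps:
1/(-612621 + √(2482933 - 2498927)) = 1/(-612621 + √(-15994)) = 1/(-612621 + I*√15994)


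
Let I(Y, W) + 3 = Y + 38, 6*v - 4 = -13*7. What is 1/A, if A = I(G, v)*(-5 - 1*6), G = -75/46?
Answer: -46/16885 ≈ -0.0027243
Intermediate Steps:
G = -75/46 (G = -75*1/46 = -75/46 ≈ -1.6304)
v = -29/2 (v = ⅔ + (-13*7)/6 = ⅔ + (⅙)*(-91) = ⅔ - 91/6 = -29/2 ≈ -14.500)
I(Y, W) = 35 + Y (I(Y, W) = -3 + (Y + 38) = -3 + (38 + Y) = 35 + Y)
A = -16885/46 (A = (35 - 75/46)*(-5 - 1*6) = 1535*(-5 - 6)/46 = (1535/46)*(-11) = -16885/46 ≈ -367.07)
1/A = 1/(-16885/46) = -46/16885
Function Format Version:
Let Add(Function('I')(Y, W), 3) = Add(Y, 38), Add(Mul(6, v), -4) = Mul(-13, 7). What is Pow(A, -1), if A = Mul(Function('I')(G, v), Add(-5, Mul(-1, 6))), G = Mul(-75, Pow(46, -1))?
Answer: Rational(-46, 16885) ≈ -0.0027243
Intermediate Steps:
G = Rational(-75, 46) (G = Mul(-75, Rational(1, 46)) = Rational(-75, 46) ≈ -1.6304)
v = Rational(-29, 2) (v = Add(Rational(2, 3), Mul(Rational(1, 6), Mul(-13, 7))) = Add(Rational(2, 3), Mul(Rational(1, 6), -91)) = Add(Rational(2, 3), Rational(-91, 6)) = Rational(-29, 2) ≈ -14.500)
Function('I')(Y, W) = Add(35, Y) (Function('I')(Y, W) = Add(-3, Add(Y, 38)) = Add(-3, Add(38, Y)) = Add(35, Y))
A = Rational(-16885, 46) (A = Mul(Add(35, Rational(-75, 46)), Add(-5, Mul(-1, 6))) = Mul(Rational(1535, 46), Add(-5, -6)) = Mul(Rational(1535, 46), -11) = Rational(-16885, 46) ≈ -367.07)
Pow(A, -1) = Pow(Rational(-16885, 46), -1) = Rational(-46, 16885)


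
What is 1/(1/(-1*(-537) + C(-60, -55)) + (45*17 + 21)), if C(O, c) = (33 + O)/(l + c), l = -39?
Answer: 50505/39697024 ≈ 0.0012723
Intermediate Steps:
C(O, c) = (33 + O)/(-39 + c)
1/(1/(-1*(-537) + C(-60, -55)) + (45*17 + 21)) = 1/(1/(-1*(-537) + (33 - 60)/(-39 - 55)) + (45*17 + 21)) = 1/(1/(537 - 27/(-94)) + (765 + 21)) = 1/(1/(537 - 1/94*(-27)) + 786) = 1/(1/(537 + 27/94) + 786) = 1/(1/(50505/94) + 786) = 1/(94/50505 + 786) = 1/(39697024/50505) = 50505/39697024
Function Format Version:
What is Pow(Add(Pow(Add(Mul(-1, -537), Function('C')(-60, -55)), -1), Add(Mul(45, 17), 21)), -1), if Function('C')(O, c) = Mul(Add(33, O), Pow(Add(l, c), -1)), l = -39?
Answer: Rational(50505, 39697024) ≈ 0.0012723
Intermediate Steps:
Function('C')(O, c) = Mul(Pow(Add(-39, c), -1), Add(33, O)) (Function('C')(O, c) = Mul(Add(33, O), Pow(Add(-39, c), -1)) = Mul(Pow(Add(-39, c), -1), Add(33, O)))
Pow(Add(Pow(Add(Mul(-1, -537), Function('C')(-60, -55)), -1), Add(Mul(45, 17), 21)), -1) = Pow(Add(Pow(Add(Mul(-1, -537), Mul(Pow(Add(-39, -55), -1), Add(33, -60))), -1), Add(Mul(45, 17), 21)), -1) = Pow(Add(Pow(Add(537, Mul(Pow(-94, -1), -27)), -1), Add(765, 21)), -1) = Pow(Add(Pow(Add(537, Mul(Rational(-1, 94), -27)), -1), 786), -1) = Pow(Add(Pow(Add(537, Rational(27, 94)), -1), 786), -1) = Pow(Add(Pow(Rational(50505, 94), -1), 786), -1) = Pow(Add(Rational(94, 50505), 786), -1) = Pow(Rational(39697024, 50505), -1) = Rational(50505, 39697024)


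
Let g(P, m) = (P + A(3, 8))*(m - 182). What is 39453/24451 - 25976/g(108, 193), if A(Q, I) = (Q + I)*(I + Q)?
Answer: -535757069/61592069 ≈ -8.6985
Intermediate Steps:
A(Q, I) = (I + Q)**2 (A(Q, I) = (I + Q)*(I + Q) = (I + Q)**2)
g(P, m) = (-182 + m)*(121 + P) (g(P, m) = (P + (8 + 3)**2)*(m - 182) = (P + 11**2)*(-182 + m) = (P + 121)*(-182 + m) = (121 + P)*(-182 + m) = (-182 + m)*(121 + P))
39453/24451 - 25976/g(108, 193) = 39453/24451 - 25976/(-22022 - 182*108 + 121*193 + 108*193) = 39453*(1/24451) - 25976/(-22022 - 19656 + 23353 + 20844) = 39453/24451 - 25976/2519 = -535757069/61592069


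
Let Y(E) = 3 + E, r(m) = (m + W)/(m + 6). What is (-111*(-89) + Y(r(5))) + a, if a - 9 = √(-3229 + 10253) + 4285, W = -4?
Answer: 155937/11 + 4*√439 ≈ 14260.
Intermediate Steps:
r(m) = (-4 + m)/(6 + m) (r(m) = (m - 4)/(m + 6) = (-4 + m)/(6 + m))
a = 4294 + 4*√439 (a = 9 + (√(-3229 + 10253) + 4285) = 9 + (√7024 + 4285) = 9 + (4*√439 + 4285) = 9 + (4285 + 4*√439) = 4294 + 4*√439 ≈ 4377.8)
(-111*(-89) + Y(r(5))) + a = (-111*(-89) + (3 + (-4 + 5)/(6 + 5))) + (4294 + 4*√439) = (9879 + (3 + 1/11)) + (4294 + 4*√439) = (9879 + 34/11) + (4294 + 4*√439) = 108703/11 + (4294 + 4*√439) = 155937/11 + 4*√439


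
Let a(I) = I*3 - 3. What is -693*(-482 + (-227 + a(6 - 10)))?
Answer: 501732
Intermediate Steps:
a(I) = -3 + 3*I (a(I) = 3*I - 3 = -3 + 3*I)
-693*(-482 + (-227 + a(6 - 10))) = -693*(-482 + (-227 + (-3 + 3*(6 - 10)))) = -693*(-482 + (-227 + (-3 + 3*(-4)))) = -693*(-482 + (-227 + (-3 - 12))) = -693*(-482 + (-227 - 15)) = -693*(-482 - 242) = -693*(-724) = 501732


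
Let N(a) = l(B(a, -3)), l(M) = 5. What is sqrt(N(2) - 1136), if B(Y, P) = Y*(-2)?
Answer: I*sqrt(1131) ≈ 33.63*I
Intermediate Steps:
B(Y, P) = -2*Y
N(a) = 5
sqrt(N(2) - 1136) = sqrt(5 - 1136) = sqrt(-1131) = I*sqrt(1131)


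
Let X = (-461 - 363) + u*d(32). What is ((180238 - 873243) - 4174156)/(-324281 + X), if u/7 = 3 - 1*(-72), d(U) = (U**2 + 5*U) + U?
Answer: -4867161/313295 ≈ -15.535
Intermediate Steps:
d(U) = U**2 + 6*U
u = 525 (u = 7*(3 - 1*(-72)) = 7*(3 + 72) = 7*75 = 525)
X = 637576 (X = (-461 - 363) + 525*(32*(6 + 32)) = -824 + 525*(32*38) = -824 + 525*1216 = -824 + 638400 = 637576)
((180238 - 873243) - 4174156)/(-324281 + X) = ((180238 - 873243) - 4174156)/(-324281 + 637576) = (-693005 - 4174156)/313295 = -4867161*1/313295 = -4867161/313295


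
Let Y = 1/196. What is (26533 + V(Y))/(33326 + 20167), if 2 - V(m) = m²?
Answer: 92669869/186817008 ≈ 0.49605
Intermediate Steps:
Y = 1/196 ≈ 0.0051020
V(m) = 2 - m²
(26533 + V(Y))/(33326 + 20167) = (26533 + (2 - (1/196)²))/(33326 + 20167) = (26533 + (2 - 1*1/38416))/53493 = (26533 + (2 - 1/38416))*(1/53493) = (26533 + 76831/38416)*(1/53493) = (1019368559/38416)*(1/53493) = 92669869/186817008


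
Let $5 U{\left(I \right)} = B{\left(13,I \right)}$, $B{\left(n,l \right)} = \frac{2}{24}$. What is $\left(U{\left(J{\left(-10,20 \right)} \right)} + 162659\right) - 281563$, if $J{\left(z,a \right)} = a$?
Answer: $- \frac{7134239}{60} \approx -1.189 \cdot 10^{5}$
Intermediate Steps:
$B{\left(n,l \right)} = \frac{1}{12}$ ($B{\left(n,l \right)} = 2 \cdot \frac{1}{24} = \frac{1}{12}$)
$U{\left(I \right)} = \frac{1}{60}$ ($U{\left(I \right)} = \frac{1}{5} \cdot \frac{1}{12} = \frac{1}{60}$)
$\left(U{\left(J{\left(-10,20 \right)} \right)} + 162659\right) - 281563 = \left(\frac{1}{60} + 162659\right) - 281563 = \frac{9759541}{60} - 281563 = - \frac{7134239}{60}$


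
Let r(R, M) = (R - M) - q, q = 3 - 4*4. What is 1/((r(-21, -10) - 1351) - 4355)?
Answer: -1/5704 ≈ -0.00017532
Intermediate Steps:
q = -13 (q = 3 - 16 = -13)
r(R, M) = 13 + R - M (r(R, M) = (R - M) - 1*(-13) = (R - M) + 13 = 13 + R - M)
1/((r(-21, -10) - 1351) - 4355) = 1/(((13 - 21 - 1*(-10)) - 1351) - 4355) = 1/(((13 - 21 + 10) - 1351) - 4355) = 1/((2 - 1351) - 4355) = 1/(-1349 - 4355) = 1/(-5704) = -1/5704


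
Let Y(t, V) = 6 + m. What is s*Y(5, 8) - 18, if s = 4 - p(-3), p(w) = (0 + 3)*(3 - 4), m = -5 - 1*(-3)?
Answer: 10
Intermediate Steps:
m = -2 (m = -5 + 3 = -2)
p(w) = -3 (p(w) = 3*(-1) = -3)
Y(t, V) = 4 (Y(t, V) = 6 - 2 = 4)
s = 7 (s = 4 - 1*(-3) = 4 + 3 = 7)
s*Y(5, 8) - 18 = 7*4 - 18 = 28 - 18 = 10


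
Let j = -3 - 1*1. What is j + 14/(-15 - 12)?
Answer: -122/27 ≈ -4.5185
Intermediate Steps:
j = -4 (j = -3 - 1 = -4)
j + 14/(-15 - 12) = -4 + 14/(-15 - 12) = -4 + 14/(-27) = -4 - 1/27*14 = -4 - 14/27 = -122/27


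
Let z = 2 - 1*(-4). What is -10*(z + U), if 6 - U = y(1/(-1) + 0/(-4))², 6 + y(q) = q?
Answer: 370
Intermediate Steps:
y(q) = -6 + q
z = 6 (z = 2 + 4 = 6)
U = -43 (U = 6 - (-6 + (1/(-1) + 0/(-4)))² = 6 - (-6 + (1*(-1) + 0*(-¼)))² = 6 - (-6 + (-1 + 0))² = 6 - (-6 - 1)² = 6 - 1*(-7)² = 6 - 1*49 = 6 - 49 = -43)
-10*(z + U) = -10*(6 - 43) = -10*(-37) = 370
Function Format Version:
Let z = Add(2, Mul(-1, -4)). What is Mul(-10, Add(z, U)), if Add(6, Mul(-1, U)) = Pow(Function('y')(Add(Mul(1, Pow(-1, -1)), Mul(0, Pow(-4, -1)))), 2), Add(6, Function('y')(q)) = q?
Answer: 370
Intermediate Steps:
Function('y')(q) = Add(-6, q)
z = 6 (z = Add(2, 4) = 6)
U = -43 (U = Add(6, Mul(-1, Pow(Add(-6, Add(Mul(1, Pow(-1, -1)), Mul(0, Pow(-4, -1)))), 2))) = Add(6, Mul(-1, Pow(Add(-6, Add(Mul(1, -1), Mul(0, Rational(-1, 4)))), 2))) = Add(6, Mul(-1, Pow(Add(-6, Add(-1, 0)), 2))) = Add(6, Mul(-1, Pow(Add(-6, -1), 2))) = Add(6, Mul(-1, Pow(-7, 2))) = Add(6, Mul(-1, 49)) = Add(6, -49) = -43)
Mul(-10, Add(z, U)) = Mul(-10, Add(6, -43)) = Mul(-10, -37) = 370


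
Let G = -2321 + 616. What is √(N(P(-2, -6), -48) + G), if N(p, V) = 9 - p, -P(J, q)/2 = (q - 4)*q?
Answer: 2*I*√394 ≈ 39.699*I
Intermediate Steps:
G = -1705
P(J, q) = -2*q*(-4 + q) (P(J, q) = -2*(q - 4)*q = -2*(-4 + q)*q = -2*q*(-4 + q))
√(N(P(-2, -6), -48) + G) = √((9 - 2*(-6)*(4 - 1*(-6))) - 1705) = √((9 - 2*(-6)*(4 + 6)) - 1705) = √((9 - 2*(-6)*10) - 1705) = √((9 - 1*(-120)) - 1705) = √((9 + 120) - 1705) = √(129 - 1705) = √(-1576) = 2*I*√394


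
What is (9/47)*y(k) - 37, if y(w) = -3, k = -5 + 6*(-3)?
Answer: -1766/47 ≈ -37.574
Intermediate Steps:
k = -23 (k = -5 - 18 = -23)
(9/47)*y(k) - 37 = (9/47)*(-3) - 37 = -27/47 - 37 = -1766/47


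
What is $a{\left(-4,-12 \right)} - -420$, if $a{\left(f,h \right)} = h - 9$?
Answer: $399$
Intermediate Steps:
$a{\left(f,h \right)} = -9 + h$ ($a{\left(f,h \right)} = h - 9 = -9 + h$)
$a{\left(-4,-12 \right)} - -420 = \left(-9 - 12\right) - -420 = -21 + 420 = 399$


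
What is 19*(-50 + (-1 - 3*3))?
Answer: -1140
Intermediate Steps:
19*(-50 + (-1 - 3*3)) = 19*(-50 + (-1 - 9)) = 19*(-50 - 10) = 19*(-60) = -1140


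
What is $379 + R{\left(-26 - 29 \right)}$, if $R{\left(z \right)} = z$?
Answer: $324$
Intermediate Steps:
$379 + R{\left(-26 - 29 \right)} = 379 - 55 = 324$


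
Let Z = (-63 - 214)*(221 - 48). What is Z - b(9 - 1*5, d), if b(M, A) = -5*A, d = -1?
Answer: -47926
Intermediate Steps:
Z = -47921 (Z = -277*173 = -47921)
Z - b(9 - 1*5, d) = -47921 - (-5)*(-1) = -47921 - 1*5 = -47921 - 5 = -47926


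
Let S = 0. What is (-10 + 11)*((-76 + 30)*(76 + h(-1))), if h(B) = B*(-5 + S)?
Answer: -3726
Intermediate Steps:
h(B) = -5*B (h(B) = B*(-5 + 0) = B*(-5) = -5*B)
(-10 + 11)*((-76 + 30)*(76 + h(-1))) = (-10 + 11)*((-76 + 30)*(76 - 5*(-1))) = 1*(-46*(76 + 5)) = 1*(-46*81) = 1*(-3726) = -3726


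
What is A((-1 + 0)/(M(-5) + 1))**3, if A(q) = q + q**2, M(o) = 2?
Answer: -8/729 ≈ -0.010974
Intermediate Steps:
A((-1 + 0)/(M(-5) + 1))**3 = (((-1 + 0)/(2 + 1))*(1 + (-1 + 0)/(2 + 1)))**3 = ((-1/3)*(1 - 1/3))**3 = ((-1*1/3)*(1 - 1*1/3))**3 = (-(1 - 1/3)/3)**3 = (-1/3*2/3)**3 = (-2/9)**3 = -8/729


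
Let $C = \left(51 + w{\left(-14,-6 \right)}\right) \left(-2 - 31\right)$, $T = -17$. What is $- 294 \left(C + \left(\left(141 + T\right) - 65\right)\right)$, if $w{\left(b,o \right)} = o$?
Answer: $419244$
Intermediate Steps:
$C = -1485$ ($C = \left(51 - 6\right) \left(-2 - 31\right) = 45 \left(-33\right) = -1485$)
$- 294 \left(C + \left(\left(141 + T\right) - 65\right)\right) = - 294 \left(-1485 + \left(\left(141 - 17\right) - 65\right)\right) = - 294 \left(-1485 + \left(124 - 65\right)\right) = - 294 \left(-1485 + 59\right) = \left(-294\right) \left(-1426\right) = 419244$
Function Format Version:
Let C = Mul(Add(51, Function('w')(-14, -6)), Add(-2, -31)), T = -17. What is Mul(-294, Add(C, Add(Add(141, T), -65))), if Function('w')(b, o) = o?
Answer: 419244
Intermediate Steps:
C = -1485 (C = Mul(Add(51, -6), Add(-2, -31)) = Mul(45, -33) = -1485)
Mul(-294, Add(C, Add(Add(141, T), -65))) = Mul(-294, Add(-1485, Add(Add(141, -17), -65))) = Mul(-294, Add(-1485, Add(124, -65))) = Mul(-294, Add(-1485, 59)) = Mul(-294, -1426) = 419244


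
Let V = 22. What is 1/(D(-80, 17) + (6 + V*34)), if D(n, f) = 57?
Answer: 1/811 ≈ 0.0012330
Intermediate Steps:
1/(D(-80, 17) + (6 + V*34)) = 1/(57 + (6 + 22*34)) = 1/(57 + (6 + 748)) = 1/(57 + 754) = 1/811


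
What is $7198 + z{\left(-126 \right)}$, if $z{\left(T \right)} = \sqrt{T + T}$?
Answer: $7198 + 6 i \sqrt{7} \approx 7198.0 + 15.875 i$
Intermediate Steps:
$z{\left(T \right)} = \sqrt{2} \sqrt{T}$ ($z{\left(T \right)} = \sqrt{2 T} = \sqrt{2} \sqrt{T}$)
$7198 + z{\left(-126 \right)} = 7198 + \sqrt{2} \sqrt{-126} = 7198 + \sqrt{2} \cdot 3 i \sqrt{14} = 7198 + 6 i \sqrt{7}$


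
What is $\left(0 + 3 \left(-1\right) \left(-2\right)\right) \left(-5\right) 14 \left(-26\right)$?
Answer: $10920$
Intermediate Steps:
$\left(0 + 3 \left(-1\right) \left(-2\right)\right) \left(-5\right) 14 \left(-26\right) = \left(0 - -6\right) \left(-5\right) 14 \left(-26\right) = \left(0 + 6\right) \left(-5\right) 14 \left(-26\right) = 6 \left(-5\right) 14 \left(-26\right) = \left(-30\right) 14 \left(-26\right) = \left(-420\right) \left(-26\right) = 10920$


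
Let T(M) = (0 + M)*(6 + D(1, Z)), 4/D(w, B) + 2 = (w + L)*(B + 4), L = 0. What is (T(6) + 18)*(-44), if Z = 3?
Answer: -12936/5 ≈ -2587.2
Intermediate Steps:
D(w, B) = 4/(-2 + w*(4 + B)) (D(w, B) = 4/(-2 + (w + 0)*(B + 4)) = 4/(-2 + w*(4 + B)))
T(M) = 34*M/5 (T(M) = (0 + M)*(6 + 4/(-2 + 4*1 + 3*1)) = M*(6 + 4/(-2 + 4 + 3)) = M*(6 + 4/5) = M*(6 + 4*(⅕)) = M*(6 + ⅘) = M*(34/5) = 34*M/5)
(T(6) + 18)*(-44) = ((34/5)*6 + 18)*(-44) = (204/5 + 18)*(-44) = (294/5)*(-44) = -12936/5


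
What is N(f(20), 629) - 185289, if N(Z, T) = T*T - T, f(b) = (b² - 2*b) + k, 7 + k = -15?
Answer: 209723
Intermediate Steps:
k = -22 (k = -7 - 15 = -22)
f(b) = -22 + b² - 2*b (f(b) = (b² - 2*b) - 22 = -22 + b² - 2*b)
N(Z, T) = T² - T
N(f(20), 629) - 185289 = 629*(-1 + 629) - 185289 = 629*628 - 185289 = 395012 - 185289 = 209723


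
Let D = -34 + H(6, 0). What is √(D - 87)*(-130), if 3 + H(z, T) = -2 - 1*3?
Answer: -130*I*√129 ≈ -1476.5*I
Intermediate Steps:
H(z, T) = -8 (H(z, T) = -3 + (-2 - 1*3) = -3 + (-2 - 3) = -3 - 5 = -8)
D = -42 (D = -34 - 8 = -42)
√(D - 87)*(-130) = √(-42 - 87)*(-130) = √(-129)*(-130) = (I*√129)*(-130) = -130*I*√129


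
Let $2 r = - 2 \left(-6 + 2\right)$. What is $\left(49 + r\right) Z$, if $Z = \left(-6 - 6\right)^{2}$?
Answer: $7632$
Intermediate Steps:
$r = 4$ ($r = \frac{\left(-2\right) \left(-6 + 2\right)}{2} = \frac{\left(-2\right) \left(-4\right)}{2} = \frac{1}{2} \cdot 8 = 4$)
$Z = 144$ ($Z = \left(-12\right)^{2} = 144$)
$\left(49 + r\right) Z = \left(49 + 4\right) 144 = 53 \cdot 144 = 7632$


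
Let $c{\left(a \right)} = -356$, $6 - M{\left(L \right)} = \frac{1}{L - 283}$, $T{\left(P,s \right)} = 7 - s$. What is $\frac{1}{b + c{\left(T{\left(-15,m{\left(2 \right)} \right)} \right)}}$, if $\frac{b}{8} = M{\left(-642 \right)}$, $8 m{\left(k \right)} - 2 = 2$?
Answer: $- \frac{925}{284892} \approx -0.0032468$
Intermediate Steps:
$m{\left(k \right)} = \frac{1}{2}$ ($m{\left(k \right)} = \frac{1}{4} + \frac{1}{8} \cdot 2 = \frac{1}{4} + \frac{1}{4} = \frac{1}{2}$)
$M{\left(L \right)} = 6 - \frac{1}{-283 + L}$ ($M{\left(L \right)} = 6 - \frac{1}{L - 283} = 6 - \frac{1}{-283 + L}$)
$b = \frac{44408}{925}$ ($b = 8 \frac{-1699 + 6 \left(-642\right)}{-283 - 642} = 8 \frac{-1699 - 3852}{-925} = 8 \left(\left(- \frac{1}{925}\right) \left(-5551\right)\right) = 8 \cdot \frac{5551}{925} = \frac{44408}{925} \approx 48.009$)
$\frac{1}{b + c{\left(T{\left(-15,m{\left(2 \right)} \right)} \right)}} = \frac{1}{\frac{44408}{925} - 356} = \frac{1}{- \frac{284892}{925}} = - \frac{925}{284892}$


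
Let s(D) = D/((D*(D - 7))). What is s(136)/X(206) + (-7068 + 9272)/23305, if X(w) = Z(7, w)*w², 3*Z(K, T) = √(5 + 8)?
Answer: 2204/23305 + √13/23721724 ≈ 0.094572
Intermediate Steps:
Z(K, T) = √13/3 (Z(K, T) = √(5 + 8)/3 = √13/3)
s(D) = 1/(-7 + D) (s(D) = D/((D*(-7 + D))) = D*(1/(D*(-7 + D))) = 1/(-7 + D))
X(w) = √13*w²/3 (X(w) = (√13/3)*w² = √13*w²/3)
s(136)/X(206) + (-7068 + 9272)/23305 = 1/((-7 + 136)*(((⅓)*√13*206²))) + (-7068 + 9272)/23305 = 1/(129*(((⅓)*√13*42436))) + 2204*(1/23305) = 1/(129*((42436*√13/3))) + 2204/23305 = (3*√13/551668)/129 + 2204/23305 = √13/23721724 + 2204/23305 = 2204/23305 + √13/23721724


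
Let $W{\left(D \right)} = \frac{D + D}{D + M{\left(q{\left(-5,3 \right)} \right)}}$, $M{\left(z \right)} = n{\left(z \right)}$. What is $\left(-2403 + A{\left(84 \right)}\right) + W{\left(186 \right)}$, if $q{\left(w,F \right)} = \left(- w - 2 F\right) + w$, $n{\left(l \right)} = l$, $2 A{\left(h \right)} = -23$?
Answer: $- \frac{72373}{30} \approx -2412.4$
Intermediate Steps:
$A{\left(h \right)} = - \frac{23}{2}$ ($A{\left(h \right)} = \frac{1}{2} \left(-23\right) = - \frac{23}{2}$)
$q{\left(w,F \right)} = - 2 F$
$M{\left(z \right)} = z$
$W{\left(D \right)} = \frac{2 D}{-6 + D}$ ($W{\left(D \right)} = \frac{D + D}{D - 6} = \frac{2 D}{D - 6} = \frac{2 D}{-6 + D}$)
$\left(-2403 + A{\left(84 \right)}\right) + W{\left(186 \right)} = \left(-2403 - \frac{23}{2}\right) + 2 \cdot 186 \frac{1}{-6 + 186} = - \frac{4829}{2} + 2 \cdot 186 \cdot \frac{1}{180} = - \frac{4829}{2} + \frac{31}{15} = - \frac{72373}{30}$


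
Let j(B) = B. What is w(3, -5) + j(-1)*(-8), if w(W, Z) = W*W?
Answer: 17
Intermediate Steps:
w(W, Z) = W²
w(3, -5) + j(-1)*(-8) = 3² - 1*(-8) = 9 + 8 = 17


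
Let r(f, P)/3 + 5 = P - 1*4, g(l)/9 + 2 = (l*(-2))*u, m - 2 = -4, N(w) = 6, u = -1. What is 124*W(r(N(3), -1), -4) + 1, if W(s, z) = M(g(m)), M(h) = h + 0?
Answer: -6695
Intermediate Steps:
m = -2 (m = 2 - 4 = -2)
g(l) = -18 + 18*l (g(l) = -18 + 9*((l*(-2))*(-1)) = -18 + 9*(-2*l*(-1)) = -18 + 9*(2*l) = -18 + 18*l)
r(f, P) = -27 + 3*P (r(f, P) = -15 + 3*(P - 1*4) = -15 + 3*(P - 4) = -15 + 3*(-4 + P) = -15 + (-12 + 3*P) = -27 + 3*P)
M(h) = h
W(s, z) = -54 (W(s, z) = -18 + 18*(-2) = -18 - 36 = -54)
124*W(r(N(3), -1), -4) + 1 = 124*(-54) + 1 = -6696 + 1 = -6695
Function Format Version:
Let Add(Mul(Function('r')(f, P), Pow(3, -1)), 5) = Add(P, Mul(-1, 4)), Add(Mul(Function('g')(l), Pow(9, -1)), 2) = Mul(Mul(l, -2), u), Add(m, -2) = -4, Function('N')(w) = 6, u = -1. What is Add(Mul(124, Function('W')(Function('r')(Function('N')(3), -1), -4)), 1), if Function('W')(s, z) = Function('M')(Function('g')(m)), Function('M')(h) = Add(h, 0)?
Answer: -6695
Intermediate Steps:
m = -2 (m = Add(2, -4) = -2)
Function('g')(l) = Add(-18, Mul(18, l)) (Function('g')(l) = Add(-18, Mul(9, Mul(Mul(l, -2), -1))) = Add(-18, Mul(9, Mul(Mul(-2, l), -1))) = Add(-18, Mul(9, Mul(2, l))) = Add(-18, Mul(18, l)))
Function('r')(f, P) = Add(-27, Mul(3, P)) (Function('r')(f, P) = Add(-15, Mul(3, Add(P, Mul(-1, 4)))) = Add(-15, Mul(3, Add(P, -4))) = Add(-15, Mul(3, Add(-4, P))) = Add(-15, Add(-12, Mul(3, P))) = Add(-27, Mul(3, P)))
Function('M')(h) = h
Function('W')(s, z) = -54 (Function('W')(s, z) = Add(-18, Mul(18, -2)) = Add(-18, -36) = -54)
Add(Mul(124, Function('W')(Function('r')(Function('N')(3), -1), -4)), 1) = Add(Mul(124, -54), 1) = Add(-6696, 1) = -6695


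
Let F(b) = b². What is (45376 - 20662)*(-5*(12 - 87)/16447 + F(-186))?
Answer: 14062285449918/16447 ≈ 8.5501e+8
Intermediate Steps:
(45376 - 20662)*(-5*(12 - 87)/16447 + F(-186)) = (45376 - 20662)*(-5*(12 - 87)/16447 + (-186)²) = 24714*(-5*(-75)*(1/16447) + 34596) = 24714*(375*(1/16447) + 34596) = 24714*(375/16447 + 34596) = 24714*(569000787/16447) = 14062285449918/16447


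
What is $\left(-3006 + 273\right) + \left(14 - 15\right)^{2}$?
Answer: $-2732$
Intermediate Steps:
$\left(-3006 + 273\right) + \left(14 - 15\right)^{2} = -2733 + \left(-1\right)^{2} = -2733 + 1 = -2732$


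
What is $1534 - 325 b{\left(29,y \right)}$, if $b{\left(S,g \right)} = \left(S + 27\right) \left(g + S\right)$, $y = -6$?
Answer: $-417066$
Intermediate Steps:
$b{\left(S,g \right)} = \left(27 + S\right) \left(S + g\right)$
$1534 - 325 b{\left(29,y \right)} = 1534 - 325 \left(29^{2} + 27 \cdot 29 + 27 \left(-6\right) + 29 \left(-6\right)\right) = 1534 - 325 \left(841 + 783 - 162 - 174\right) = 1534 - 418600 = -417066$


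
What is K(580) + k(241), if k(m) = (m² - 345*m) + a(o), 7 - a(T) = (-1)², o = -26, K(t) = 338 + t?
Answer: -24140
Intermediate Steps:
a(T) = 6 (a(T) = 7 - 1*(-1)² = 7 - 1*1 = 7 - 1 = 6)
k(m) = 6 + m² - 345*m (k(m) = (m² - 345*m) + 6 = 6 + m² - 345*m)
K(580) + k(241) = (338 + 580) + (6 + 241² - 345*241) = 918 + (6 + 58081 - 83145) = 918 - 25058 = -24140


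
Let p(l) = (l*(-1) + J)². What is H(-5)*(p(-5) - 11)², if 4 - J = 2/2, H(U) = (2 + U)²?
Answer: 25281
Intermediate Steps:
J = 3 (J = 4 - 2/2 = 4 - 1*1 = 4 - 1 = 3)
p(l) = (3 - l)² (p(l) = (l*(-1) + 3)² = (-l + 3)² = (3 - l)²)
H(-5)*(p(-5) - 11)² = (2 - 5)²*((-3 - 5)² - 11)² = (-3)²*((-8)² - 11)² = 9*(64 - 11)² = 9*53² = 9*2809 = 25281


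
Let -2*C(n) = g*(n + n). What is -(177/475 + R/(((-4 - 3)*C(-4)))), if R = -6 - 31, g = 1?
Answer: -22531/13300 ≈ -1.6941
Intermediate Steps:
C(n) = -n (C(n) = -(n + n)/2 = -2*n/2 = -n)
R = -37
-(177/475 + R/(((-4 - 3)*C(-4)))) = -(177/475 - 37*1/(4*(-4 - 3))) = -(177*(1/475) - 37/((-7*4))) = -(177/475 - 37/(-28)) = -(177/475 - 37*(-1/28)) = -(177/475 + 37/28) = -1*22531/13300 = -22531/13300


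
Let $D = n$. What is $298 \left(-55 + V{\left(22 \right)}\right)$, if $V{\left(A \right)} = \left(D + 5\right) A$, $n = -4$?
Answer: $-9834$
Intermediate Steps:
$D = -4$
$V{\left(A \right)} = A$ ($V{\left(A \right)} = \left(-4 + 5\right) A = 1 A = A$)
$298 \left(-55 + V{\left(22 \right)}\right) = 298 \left(-55 + 22\right) = 298 \left(-33\right) = -9834$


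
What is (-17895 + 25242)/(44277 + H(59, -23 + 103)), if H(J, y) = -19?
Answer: 7347/44258 ≈ 0.16600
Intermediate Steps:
(-17895 + 25242)/(44277 + H(59, -23 + 103)) = (-17895 + 25242)/(44277 - 19) = 7347/44258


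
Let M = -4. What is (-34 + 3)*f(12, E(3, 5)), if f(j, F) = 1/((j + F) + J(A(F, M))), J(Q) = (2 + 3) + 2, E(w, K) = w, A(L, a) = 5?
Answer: -31/22 ≈ -1.4091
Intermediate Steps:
J(Q) = 7 (J(Q) = 5 + 2 = 7)
f(j, F) = 1/(7 + F + j) (f(j, F) = 1/((j + F) + 7) = 1/((F + j) + 7) = 1/(7 + F + j))
(-34 + 3)*f(12, E(3, 5)) = (-34 + 3)/(7 + 3 + 12) = -31/22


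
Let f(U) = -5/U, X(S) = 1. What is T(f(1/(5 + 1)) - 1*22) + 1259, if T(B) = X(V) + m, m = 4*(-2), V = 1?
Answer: 1252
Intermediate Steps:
m = -8
T(B) = -7 (T(B) = 1 - 8 = -7)
T(f(1/(5 + 1)) - 1*22) + 1259 = -7 + 1259 = 1252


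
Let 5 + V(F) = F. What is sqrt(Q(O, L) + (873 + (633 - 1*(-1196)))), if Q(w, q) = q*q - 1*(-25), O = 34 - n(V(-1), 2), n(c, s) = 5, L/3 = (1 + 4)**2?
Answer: 12*sqrt(58) ≈ 91.389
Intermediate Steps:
V(F) = -5 + F
L = 75 (L = 3*(1 + 4)**2 = 3*5**2 = 3*25 = 75)
O = 29 (O = 34 - 1*5 = 34 - 5 = 29)
Q(w, q) = 25 + q**2 (Q(w, q) = q**2 + 25 = 25 + q**2)
sqrt(Q(O, L) + (873 + (633 - 1*(-1196)))) = sqrt((25 + 75**2) + (873 + (633 - 1*(-1196)))) = sqrt((25 + 5625) + (873 + (633 + 1196))) = sqrt(5650 + (873 + 1829)) = sqrt(5650 + 2702) = sqrt(8352) = 12*sqrt(58)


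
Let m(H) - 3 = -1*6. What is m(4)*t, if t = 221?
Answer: -663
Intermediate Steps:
m(H) = -3 (m(H) = 3 - 1*6 = 3 - 6 = -3)
m(4)*t = -3*221 = -663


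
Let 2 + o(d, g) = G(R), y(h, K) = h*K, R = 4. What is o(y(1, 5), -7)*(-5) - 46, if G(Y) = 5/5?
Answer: -41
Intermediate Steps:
y(h, K) = K*h
G(Y) = 1 (G(Y) = 5*(⅕) = 1)
o(d, g) = -1 (o(d, g) = -2 + 1 = -1)
o(y(1, 5), -7)*(-5) - 46 = -1*(-5) - 46 = 5 - 46 = -41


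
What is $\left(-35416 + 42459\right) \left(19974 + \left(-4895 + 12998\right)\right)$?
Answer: $197746311$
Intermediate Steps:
$\left(-35416 + 42459\right) \left(19974 + \left(-4895 + 12998\right)\right) = 7043 \left(19974 + 8103\right) = 7043 \cdot 28077 = 197746311$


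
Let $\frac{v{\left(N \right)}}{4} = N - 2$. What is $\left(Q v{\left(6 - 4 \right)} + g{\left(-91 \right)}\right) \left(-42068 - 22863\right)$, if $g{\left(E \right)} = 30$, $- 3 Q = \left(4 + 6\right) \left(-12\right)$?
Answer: $-1947930$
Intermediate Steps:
$v{\left(N \right)} = -8 + 4 N$ ($v{\left(N \right)} = 4 \left(N - 2\right) = 4 \left(-2 + N\right) = -8 + 4 N$)
$Q = 40$ ($Q = - \frac{\left(4 + 6\right) \left(-12\right)}{3} = - \frac{10 \left(-12\right)}{3} = \left(- \frac{1}{3}\right) \left(-120\right) = 40$)
$\left(Q v{\left(6 - 4 \right)} + g{\left(-91 \right)}\right) \left(-42068 - 22863\right) = \left(40 \left(-8 + 4 \left(6 - 4\right)\right) + 30\right) \left(-42068 - 22863\right) = \left(40 \left(-8 + 4 \cdot 2\right) + 30\right) \left(-64931\right) = \left(40 \left(-8 + 8\right) + 30\right) \left(-64931\right) = \left(40 \cdot 0 + 30\right) \left(-64931\right) = \left(0 + 30\right) \left(-64931\right) = 30 \left(-64931\right) = -1947930$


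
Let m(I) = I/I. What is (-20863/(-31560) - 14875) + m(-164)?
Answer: -469402577/31560 ≈ -14873.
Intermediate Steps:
m(I) = 1
(-20863/(-31560) - 14875) + m(-164) = (-20863/(-31560) - 14875) + 1 = (-20863*(-1/31560) - 14875) + 1 = (20863/31560 - 14875) + 1 = -469434137/31560 + 1 = -469402577/31560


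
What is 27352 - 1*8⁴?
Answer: 23256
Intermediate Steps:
27352 - 1*8⁴ = 27352 - 1*4096 = 27352 - 4096 = 23256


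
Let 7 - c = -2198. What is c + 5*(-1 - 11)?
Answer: 2145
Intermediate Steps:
c = 2205 (c = 7 - 1*(-2198) = 7 + 2198 = 2205)
c + 5*(-1 - 11) = 2205 + 5*(-1 - 11) = 2205 + 5*(-12) = 2205 - 60 = 2145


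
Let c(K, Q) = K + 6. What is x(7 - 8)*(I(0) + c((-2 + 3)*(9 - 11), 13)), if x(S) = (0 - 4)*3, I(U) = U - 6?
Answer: 24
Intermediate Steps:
I(U) = -6 + U
c(K, Q) = 6 + K
x(S) = -12 (x(S) = -4*3 = -12)
x(7 - 8)*(I(0) + c((-2 + 3)*(9 - 11), 13)) = -12*((-6 + 0) + (6 + (-2 + 3)*(9 - 11))) = -12*(-6 + (6 + 1*(-2))) = -12*(-6 + (6 - 2)) = -12*(-6 + 4) = -12*(-2) = 24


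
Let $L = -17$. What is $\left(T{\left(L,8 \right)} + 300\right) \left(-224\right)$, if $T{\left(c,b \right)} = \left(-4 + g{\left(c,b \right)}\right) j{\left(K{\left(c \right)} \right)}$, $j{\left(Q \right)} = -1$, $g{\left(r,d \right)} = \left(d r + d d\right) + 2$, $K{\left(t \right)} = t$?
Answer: $-83776$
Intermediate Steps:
$g{\left(r,d \right)} = 2 + d^{2} + d r$ ($g{\left(r,d \right)} = \left(d r + d^{2}\right) + 2 = \left(d^{2} + d r\right) + 2 = 2 + d^{2} + d r$)
$T{\left(c,b \right)} = 2 - b^{2} - b c$ ($T{\left(c,b \right)} = \left(-4 + \left(2 + b^{2} + b c\right)\right) \left(-1\right) = \left(-2 + b^{2} + b c\right) \left(-1\right) = 2 - b^{2} - b c$)
$\left(T{\left(L,8 \right)} + 300\right) \left(-224\right) = \left(\left(2 - 8^{2} - 8 \left(-17\right)\right) + 300\right) \left(-224\right) = \left(\left(2 - 64 + 136\right) + 300\right) \left(-224\right) = \left(74 + 300\right) \left(-224\right) = 374 \left(-224\right) = -83776$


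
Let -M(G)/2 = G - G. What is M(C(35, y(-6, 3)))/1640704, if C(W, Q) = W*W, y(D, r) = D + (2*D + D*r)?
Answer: 0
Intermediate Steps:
y(D, r) = 3*D + D*r
C(W, Q) = W²
M(G) = 0 (M(G) = -2*(G - G) = -2*0 = 0)
M(C(35, y(-6, 3)))/1640704 = 0/1640704 = 0*(1/1640704) = 0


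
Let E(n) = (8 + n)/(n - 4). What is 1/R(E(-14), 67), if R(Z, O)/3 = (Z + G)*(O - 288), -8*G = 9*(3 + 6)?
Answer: 8/51935 ≈ 0.00015404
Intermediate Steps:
G = -81/8 (G = -9*(3 + 6)/8 = -9*9/8 = -⅛*81 = -81/8 ≈ -10.125)
E(n) = (8 + n)/(-4 + n)
R(Z, O) = 3*(-288 + O)*(-81/8 + Z) (R(Z, O) = 3*((Z - 81/8)*(O - 288)) = 3*((-81/8 + Z)*(-288 + O)) = 3*((-288 + O)*(-81/8 + Z)) = 3*(-288 + O)*(-81/8 + Z))
1/R(E(-14), 67) = 1/(8748 - 864*(8 - 14)/(-4 - 14) - 243/8*67 + 3*67*((8 - 14)/(-4 - 14))) = 1/(8748 - 864*(-6)/(-18) - 16281/8 + 3*67*(-6/(-18))) = 1/(8748 - (-48)*(-6) - 16281/8 + 3*67*(-1/18*(-6))) = 1/(8748 - 864*⅓ - 16281/8 + 3*67*(⅓)) = 1/(8748 - 288 - 16281/8 + 67) = 1/(51935/8) = 8/51935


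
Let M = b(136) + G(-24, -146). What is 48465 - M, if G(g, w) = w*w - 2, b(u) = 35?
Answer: 27116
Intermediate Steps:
G(g, w) = -2 + w² (G(g, w) = w² - 2 = -2 + w²)
M = 21349 (M = 35 + (-2 + (-146)²) = 35 + (-2 + 21316) = 35 + 21314 = 21349)
48465 - M = 48465 - 1*21349 = 48465 - 21349 = 27116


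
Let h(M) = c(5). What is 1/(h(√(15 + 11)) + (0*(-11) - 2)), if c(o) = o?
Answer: ⅓ ≈ 0.33333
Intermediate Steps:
h(M) = 5
1/(h(√(15 + 11)) + (0*(-11) - 2)) = 1/(5 + (0*(-11) - 2)) = 1/(5 + (0 - 2)) = 1/(5 - 2) = 1/3 = ⅓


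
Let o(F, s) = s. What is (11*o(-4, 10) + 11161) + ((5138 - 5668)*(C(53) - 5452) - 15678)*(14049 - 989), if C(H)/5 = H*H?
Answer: -59683770809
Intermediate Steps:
C(H) = 5*H² (C(H) = 5*(H*H) = 5*H²)
(11*o(-4, 10) + 11161) + ((5138 - 5668)*(C(53) - 5452) - 15678)*(14049 - 989) = (11*10 + 11161) + ((5138 - 5668)*(5*53² - 5452) - 15678)*(14049 - 989) = (110 + 11161) + (-530*(5*2809 - 5452) - 15678)*13060 = 11271 + (-530*(14045 - 5452) - 15678)*13060 = 11271 + (-530*8593 - 15678)*13060 = 11271 + (-4554290 - 15678)*13060 = 11271 - 4569968*13060 = 11271 - 59683782080 = -59683770809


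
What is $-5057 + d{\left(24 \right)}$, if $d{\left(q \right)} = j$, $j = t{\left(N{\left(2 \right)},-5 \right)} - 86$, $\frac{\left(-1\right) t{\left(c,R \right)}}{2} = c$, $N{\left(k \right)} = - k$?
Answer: $-5139$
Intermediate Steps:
$t{\left(c,R \right)} = - 2 c$
$j = -82$ ($j = - 2 \left(\left(-1\right) 2\right) - 86 = \left(-2\right) \left(-2\right) - 86 = 4 - 86 = -82$)
$d{\left(q \right)} = -82$
$-5057 + d{\left(24 \right)} = -5057 - 82 = -5139$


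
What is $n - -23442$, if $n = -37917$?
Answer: $-14475$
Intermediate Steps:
$n - -23442 = -37917 - -23442 = -37917 + 23442 = -14475$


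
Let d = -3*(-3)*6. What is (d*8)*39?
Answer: 16848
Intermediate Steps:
d = 54 (d = 9*6 = 54)
(d*8)*39 = (54*8)*39 = 432*39 = 16848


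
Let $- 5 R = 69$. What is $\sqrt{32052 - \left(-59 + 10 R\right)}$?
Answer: $\sqrt{32249} \approx 179.58$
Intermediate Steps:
$R = - \frac{69}{5}$ ($R = \left(- \frac{1}{5}\right) 69 = - \frac{69}{5} \approx -13.8$)
$\sqrt{32052 - \left(-59 + 10 R\right)} = \sqrt{32052 + \left(\left(-10\right) \left(- \frac{69}{5}\right) + 59\right)} = \sqrt{32052 + \left(138 + 59\right)} = \sqrt{32052 + 197} = \sqrt{32249}$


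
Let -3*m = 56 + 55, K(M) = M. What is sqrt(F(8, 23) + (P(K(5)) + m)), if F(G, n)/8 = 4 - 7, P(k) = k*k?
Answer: 6*I ≈ 6.0*I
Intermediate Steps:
P(k) = k**2
F(G, n) = -24 (F(G, n) = 8*(4 - 7) = 8*(-3) = -24)
m = -37 (m = -(56 + 55)/3 = -1/3*111 = -37)
sqrt(F(8, 23) + (P(K(5)) + m)) = sqrt(-24 + (5**2 - 37)) = sqrt(-24 + (25 - 37)) = sqrt(-24 - 12) = sqrt(-36) = 6*I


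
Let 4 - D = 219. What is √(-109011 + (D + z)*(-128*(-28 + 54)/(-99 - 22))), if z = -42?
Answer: I*√14045627/11 ≈ 340.7*I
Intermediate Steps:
D = -215 (D = 4 - 1*219 = 4 - 219 = -215)
√(-109011 + (D + z)*(-128*(-28 + 54)/(-99 - 22))) = √(-109011 + (-215 - 42)*(-128*(-28 + 54)/(-99 - 22))) = √(-109011 - (-32896)/((-121/26))) = √(-109011 - (-32896)/((-121*1/26))) = √(-109011 - (-32896)/(-121/26)) = √(-109011 - (-32896)*(-26)/121) = √(-109011 - 257*3328/121) = √(-109011 - 855296/121) = √(-14045627/121) = I*√14045627/11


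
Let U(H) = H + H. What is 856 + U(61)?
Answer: 978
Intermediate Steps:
U(H) = 2*H
856 + U(61) = 856 + 2*61 = 856 + 122 = 978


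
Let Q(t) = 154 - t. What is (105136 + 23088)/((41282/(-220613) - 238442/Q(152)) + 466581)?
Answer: 14143940656/38316045199 ≈ 0.36914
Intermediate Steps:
(105136 + 23088)/((41282/(-220613) - 238442/Q(152)) + 466581) = (105136 + 23088)/((41282/(-220613) - 238442/(154 - 1*152)) + 466581) = 128224/((41282*(-1/220613) - 238442/(154 - 152)) + 466581) = 128224/((-41282/220613 - 238442/2) + 466581) = 128224/((-41282/220613 - 238442*½) + 466581) = 128224/((-41282/220613 - 119221) + 466581) = 128224/(-26301743755/220613 + 466581) = 128224/(76632090398/220613) = 128224*(220613/76632090398) = 14143940656/38316045199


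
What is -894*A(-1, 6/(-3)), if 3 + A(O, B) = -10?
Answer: 11622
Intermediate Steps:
A(O, B) = -13 (A(O, B) = -3 - 10 = -13)
-894*A(-1, 6/(-3)) = -894*(-13) = 11622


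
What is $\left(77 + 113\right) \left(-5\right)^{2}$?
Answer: $4750$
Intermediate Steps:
$\left(77 + 113\right) \left(-5\right)^{2} = 190 \cdot 25 = 4750$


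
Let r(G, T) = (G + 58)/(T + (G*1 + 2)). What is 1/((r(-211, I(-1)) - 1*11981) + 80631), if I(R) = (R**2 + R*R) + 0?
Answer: 23/1578967 ≈ 1.4566e-5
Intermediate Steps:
I(R) = 2*R**2 (I(R) = (R**2 + R**2) + 0 = 2*R**2 + 0 = 2*R**2)
r(G, T) = (58 + G)/(2 + G + T) (r(G, T) = (58 + G)/(T + (G + 2)) = (58 + G)/(T + (2 + G)) = (58 + G)/(2 + G + T))
1/((r(-211, I(-1)) - 1*11981) + 80631) = 1/(((58 - 211)/(2 - 211 + 2*(-1)**2) - 1*11981) + 80631) = 1/((-153/(2 - 211 + 2*1) - 11981) + 80631) = 1/((-153/(2 - 211 + 2) - 11981) + 80631) = 1/((-153/(-207) - 11981) + 80631) = 1/((-1/207*(-153) - 11981) + 80631) = 1/((17/23 - 11981) + 80631) = 1/(-275546/23 + 80631) = 1/(1578967/23) = 23/1578967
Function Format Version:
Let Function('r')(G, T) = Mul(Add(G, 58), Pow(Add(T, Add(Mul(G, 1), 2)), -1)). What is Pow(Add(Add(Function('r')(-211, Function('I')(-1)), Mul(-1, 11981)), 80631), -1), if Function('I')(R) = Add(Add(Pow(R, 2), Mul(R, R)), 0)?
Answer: Rational(23, 1578967) ≈ 1.4566e-5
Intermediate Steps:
Function('I')(R) = Mul(2, Pow(R, 2)) (Function('I')(R) = Add(Add(Pow(R, 2), Pow(R, 2)), 0) = Add(Mul(2, Pow(R, 2)), 0) = Mul(2, Pow(R, 2)))
Function('r')(G, T) = Mul(Pow(Add(2, G, T), -1), Add(58, G)) (Function('r')(G, T) = Mul(Add(58, G), Pow(Add(T, Add(G, 2)), -1)) = Mul(Add(58, G), Pow(Add(T, Add(2, G)), -1)) = Mul(Add(58, G), Pow(Add(2, G, T), -1)) = Mul(Pow(Add(2, G, T), -1), Add(58, G)))
Pow(Add(Add(Function('r')(-211, Function('I')(-1)), Mul(-1, 11981)), 80631), -1) = Pow(Add(Add(Mul(Pow(Add(2, -211, Mul(2, Pow(-1, 2))), -1), Add(58, -211)), Mul(-1, 11981)), 80631), -1) = Pow(Add(Add(Mul(Pow(Add(2, -211, Mul(2, 1)), -1), -153), -11981), 80631), -1) = Pow(Add(Add(Mul(Pow(Add(2, -211, 2), -1), -153), -11981), 80631), -1) = Pow(Add(Add(Mul(Pow(-207, -1), -153), -11981), 80631), -1) = Pow(Add(Add(Mul(Rational(-1, 207), -153), -11981), 80631), -1) = Pow(Add(Add(Rational(17, 23), -11981), 80631), -1) = Pow(Add(Rational(-275546, 23), 80631), -1) = Pow(Rational(1578967, 23), -1) = Rational(23, 1578967)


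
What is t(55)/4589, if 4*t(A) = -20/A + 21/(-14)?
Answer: -41/403832 ≈ -0.00010153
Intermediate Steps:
t(A) = -3/8 - 5/A (t(A) = (-20/A + 21/(-14))/4 = (-20/A + 21*(-1/14))/4 = (-20/A - 3/2)/4 = (-3/2 - 20/A)/4 = -3/8 - 5/A)
t(55)/4589 = (-3/8 - 5/55)/4589 = (-3/8 - 5*1/55)*(1/4589) = (-3/8 - 1/11)*(1/4589) = -41/88*1/4589 = -41/403832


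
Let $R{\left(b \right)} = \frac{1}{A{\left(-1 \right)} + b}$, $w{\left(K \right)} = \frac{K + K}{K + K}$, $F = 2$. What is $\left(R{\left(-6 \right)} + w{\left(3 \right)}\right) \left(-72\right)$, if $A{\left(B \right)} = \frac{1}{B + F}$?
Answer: $- \frac{288}{5} \approx -57.6$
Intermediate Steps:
$w{\left(K \right)} = 1$ ($w{\left(K \right)} = \frac{2 K}{2 K} = 2 K \frac{1}{2 K} = 1$)
$A{\left(B \right)} = \frac{1}{2 + B}$ ($A{\left(B \right)} = \frac{1}{B + 2} = \frac{1}{2 + B}$)
$R{\left(b \right)} = \frac{1}{1 + b}$ ($R{\left(b \right)} = \frac{1}{\frac{1}{2 - 1} + b} = \frac{1}{1^{-1} + b} = \frac{1}{1 + b}$)
$\left(R{\left(-6 \right)} + w{\left(3 \right)}\right) \left(-72\right) = \left(\frac{1}{1 - 6} + 1\right) \left(-72\right) = \left(\frac{1}{-5} + 1\right) \left(-72\right) = \left(- \frac{1}{5} + 1\right) \left(-72\right) = \frac{4}{5} \left(-72\right) = - \frac{288}{5}$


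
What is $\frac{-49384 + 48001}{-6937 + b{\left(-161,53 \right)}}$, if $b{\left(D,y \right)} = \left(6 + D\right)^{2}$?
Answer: $- \frac{461}{5696} \approx -0.080934$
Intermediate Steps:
$\frac{-49384 + 48001}{-6937 + b{\left(-161,53 \right)}} = \frac{-49384 + 48001}{-6937 + \left(6 - 161\right)^{2}} = - \frac{1383}{-6937 + \left(-155\right)^{2}} = - \frac{1383}{-6937 + 24025} = - \frac{1383}{17088} = \left(-1383\right) \frac{1}{17088} = - \frac{461}{5696}$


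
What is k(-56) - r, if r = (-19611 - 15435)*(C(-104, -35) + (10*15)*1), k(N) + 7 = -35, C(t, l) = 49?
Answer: 6974112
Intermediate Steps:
k(N) = -42 (k(N) = -7 - 35 = -42)
r = -6974154 (r = (-19611 - 15435)*(49 + (10*15)*1) = -35046*(49 + 150*1) = -35046*(49 + 150) = -35046*199 = -6974154)
k(-56) - r = -42 - 1*(-6974154) = -42 + 6974154 = 6974112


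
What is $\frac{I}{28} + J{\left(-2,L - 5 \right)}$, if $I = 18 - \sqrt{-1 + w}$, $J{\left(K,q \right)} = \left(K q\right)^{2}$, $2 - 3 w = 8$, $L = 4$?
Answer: $\frac{65}{14} - \frac{i \sqrt{3}}{28} \approx 4.6429 - 0.061859 i$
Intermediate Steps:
$w = -2$ ($w = \frac{2}{3} - \frac{8}{3} = -2$)
$J{\left(K,q \right)} = K^{2} q^{2}$
$I = 18 - i \sqrt{3}$ ($I = 18 - \sqrt{-1 - 2} = 18 - \sqrt{-3} = 18 - i \sqrt{3} \approx 18.0 - 1.732 i$)
$\frac{I}{28} + J{\left(-2,L - 5 \right)} = \frac{18 - i \sqrt{3}}{28} + \left(-2\right)^{2} \left(4 - 5\right)^{2} = \left(18 - i \sqrt{3}\right) \frac{1}{28} + 4 \left(4 - 5\right)^{2} = \left(\frac{9}{14} - \frac{i \sqrt{3}}{28}\right) + 4 \left(-1\right)^{2} = \left(\frac{9}{14} - \frac{i \sqrt{3}}{28}\right) + 4 \cdot 1 = \left(\frac{9}{14} - \frac{i \sqrt{3}}{28}\right) + 4 = \frac{65}{14} - \frac{i \sqrt{3}}{28}$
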